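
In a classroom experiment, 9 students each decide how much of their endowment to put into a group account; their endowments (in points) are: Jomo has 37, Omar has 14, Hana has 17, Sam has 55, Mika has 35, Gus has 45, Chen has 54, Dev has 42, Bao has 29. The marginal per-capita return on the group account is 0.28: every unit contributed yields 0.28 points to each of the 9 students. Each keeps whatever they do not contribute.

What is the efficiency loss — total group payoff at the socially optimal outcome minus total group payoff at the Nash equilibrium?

498.56 points

The private return per contributed unit is 0.28 < 1 for everyone, so the Nash equilibrium is zero contribution and the group total is Σ E_j = 37 + 14 + 17 + 55 + 35 + 45 + 54 + 42 + 29 = 328.
Each contributed unit returns 2.520 to the group, so the social optimum is full contribution by everyone: group total = 2.520 × 328 = 826.56.
Efficiency loss = (2.520 − 1) × 328 = 498.56.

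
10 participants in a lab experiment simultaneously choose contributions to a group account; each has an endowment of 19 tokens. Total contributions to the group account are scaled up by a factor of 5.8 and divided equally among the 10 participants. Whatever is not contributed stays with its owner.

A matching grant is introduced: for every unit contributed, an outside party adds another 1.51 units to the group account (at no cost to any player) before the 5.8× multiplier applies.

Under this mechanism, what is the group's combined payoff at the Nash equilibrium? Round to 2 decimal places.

Under the mechanism each unit contributed yields 5.8 × 2.51 / 10 = 1.4558 back to its contributor per unit of net cost, which exceeds 1, making full contribution the dominant choice for everyone.
At the Nash equilibrium everyone contributes 19. Group total payoff = 5.8 × 2.51 × 190 = 2766.02.

2766.02 tokens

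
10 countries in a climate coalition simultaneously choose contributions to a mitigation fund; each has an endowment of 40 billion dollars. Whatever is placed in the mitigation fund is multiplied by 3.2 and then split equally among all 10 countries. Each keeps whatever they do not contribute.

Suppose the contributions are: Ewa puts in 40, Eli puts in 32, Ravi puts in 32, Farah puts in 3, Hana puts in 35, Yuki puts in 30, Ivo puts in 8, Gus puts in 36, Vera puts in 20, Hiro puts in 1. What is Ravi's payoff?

Total contributed: 40 + 32 + 32 + 3 + 35 + 30 + 8 + 36 + 20 + 1 = 237.
Each receives 3.2 × 237 / 10 = 75.84 from the mitigation fund.
Ravi keeps 40 − 32 = 8, so Ravi's payoff is 8 + 75.84 = 83.84.

83.84 billion dollars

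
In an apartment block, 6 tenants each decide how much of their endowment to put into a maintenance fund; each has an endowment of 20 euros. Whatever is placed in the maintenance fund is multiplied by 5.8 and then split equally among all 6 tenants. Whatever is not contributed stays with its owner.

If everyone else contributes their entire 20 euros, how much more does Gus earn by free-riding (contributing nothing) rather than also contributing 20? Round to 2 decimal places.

Switching from a contribution of 20 to 0 lets Gus keep an extra 20 euros, but lowers the maintenance fund by 20, which costs Gus their own share of that drop: 5.8/6 × 20 = 19.33.
Net gain = 20 − 19.33 = 0.67. The private return per contributed unit (0.9667) is below 1, so free-riding is indeed the best response regardless of what the others do.

0.67 euros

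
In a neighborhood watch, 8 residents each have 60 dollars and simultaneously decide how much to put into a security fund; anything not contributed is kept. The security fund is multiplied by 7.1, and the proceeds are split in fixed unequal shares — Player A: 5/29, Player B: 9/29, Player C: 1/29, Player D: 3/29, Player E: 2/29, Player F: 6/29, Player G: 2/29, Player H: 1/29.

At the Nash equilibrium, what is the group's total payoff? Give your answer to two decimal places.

Each unit j contributes comes back to j as 7.1 × (j's share), so j prefers to contribute only if that share exceeds 1/7.1 = 0.1408; otherwise keeping the unit dominates.
Player A, Player B and Player F clear that bar, contributing 60 each; the remaining 5 contribute 0. Total contributed: 180.
The security fund pays out 7.1 × 180 = 1278.00 in total (split across the unequal shares, but the aggregate is all that matters for the group sum).
The 5 free-riders keep 60 each, adding 300. Group total = 300 + 1278.00 = 1578.00.

1578.00 dollars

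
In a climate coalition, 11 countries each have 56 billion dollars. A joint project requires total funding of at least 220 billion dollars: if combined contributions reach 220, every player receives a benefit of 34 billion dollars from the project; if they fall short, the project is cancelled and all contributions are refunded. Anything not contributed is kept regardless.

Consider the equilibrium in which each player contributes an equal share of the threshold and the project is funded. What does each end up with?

Equal share of the threshold: 220/11 = 20.
At this profile no one gains by cutting their contribution: any cut drops the total below 220, the project is cancelled, contributions are refunded, and the deviator ends with 56, which is less than 56 − 20 + 34 = 70. Contributing more than 20 just wastes the excess. So contributing exactly 20 is a best response.
Each player's payoff: 56 − 20 + 34 = 70.

70 billion dollars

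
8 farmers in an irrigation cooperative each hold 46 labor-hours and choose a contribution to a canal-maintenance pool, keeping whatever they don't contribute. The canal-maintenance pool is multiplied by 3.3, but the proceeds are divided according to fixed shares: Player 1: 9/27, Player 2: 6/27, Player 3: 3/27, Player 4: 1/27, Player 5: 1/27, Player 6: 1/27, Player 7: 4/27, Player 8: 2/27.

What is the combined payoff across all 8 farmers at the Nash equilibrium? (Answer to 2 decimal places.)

473.80 labor-hours

For player j, contributing a unit is worthwhile iff 3.3 × (j's share) ≥ 1, i.e. iff j's share is at least 0.3030.
The only share above 0.3030 is Player 1's 9/27, contributing 46; the remaining 7 contribute 0. Total contributed: 46.
The canal-maintenance pool pays out 3.3 × 46 = 151.80 in total (split across the unequal shares, but the aggregate is all that matters for the group sum).
The 7 free-riders keep 46 each, adding 322. Group total = 322 + 151.80 = 473.80.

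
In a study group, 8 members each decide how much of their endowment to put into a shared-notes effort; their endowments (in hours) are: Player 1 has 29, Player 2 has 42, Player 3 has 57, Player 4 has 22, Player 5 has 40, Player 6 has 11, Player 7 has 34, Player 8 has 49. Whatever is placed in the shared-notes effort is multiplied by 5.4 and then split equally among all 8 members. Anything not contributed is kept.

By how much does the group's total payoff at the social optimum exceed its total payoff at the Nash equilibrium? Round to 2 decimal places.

The private return per contributed unit is 5.4/8 = 0.6750 < 1 for every player regardless of endowment, so the Nash equilibrium is zero contribution and the group total is Σ E_j = 29 + 42 + 57 + 22 + 40 + 11 + 34 + 49 = 284.
Each contributed unit returns 5.400 to the group, so the social optimum is full contribution by everyone: group total = 5.400 × 284 = 1533.60.
Efficiency loss = (5.400 − 1) × 284 = 1249.60.

1249.60 hours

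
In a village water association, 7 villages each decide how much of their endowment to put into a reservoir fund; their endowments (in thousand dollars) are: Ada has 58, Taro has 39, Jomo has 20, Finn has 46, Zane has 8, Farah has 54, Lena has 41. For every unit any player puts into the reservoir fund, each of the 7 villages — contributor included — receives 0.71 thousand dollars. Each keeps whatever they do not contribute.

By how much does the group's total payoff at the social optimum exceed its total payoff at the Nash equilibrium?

1056.02 thousand dollars

The private return per contributed unit is 0.71 < 1 for everyone, so the Nash equilibrium is zero contribution and the group total is Σ E_j = 58 + 39 + 20 + 46 + 8 + 54 + 41 = 266.
Each contributed unit returns 4.970 to the group, so the social optimum is full contribution by everyone: group total = 4.970 × 266 = 1322.02.
Efficiency loss = (4.970 − 1) × 266 = 1056.02.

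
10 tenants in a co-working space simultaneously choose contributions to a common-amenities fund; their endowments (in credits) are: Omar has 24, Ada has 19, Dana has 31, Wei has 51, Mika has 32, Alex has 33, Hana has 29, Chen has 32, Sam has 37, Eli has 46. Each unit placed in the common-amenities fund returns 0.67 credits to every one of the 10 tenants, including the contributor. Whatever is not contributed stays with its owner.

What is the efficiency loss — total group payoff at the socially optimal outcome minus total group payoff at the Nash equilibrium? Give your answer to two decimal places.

The private return per contributed unit is 0.67 < 1 for everyone, so the Nash equilibrium is zero contribution and the group total is Σ E_j = 24 + 19 + 31 + 51 + 32 + 33 + 29 + 32 + 37 + 46 = 334.
Each contributed unit returns 6.700 to the group, so the social optimum is full contribution by everyone: group total = 6.700 × 334 = 2237.80.
Efficiency loss = (6.700 − 1) × 334 = 1903.80.

1903.80 credits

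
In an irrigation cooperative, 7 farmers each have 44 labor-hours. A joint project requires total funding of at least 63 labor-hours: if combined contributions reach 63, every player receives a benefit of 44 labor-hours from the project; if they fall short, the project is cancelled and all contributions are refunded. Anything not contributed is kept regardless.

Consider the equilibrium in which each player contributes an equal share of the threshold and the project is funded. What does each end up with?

Equal share of the threshold: 63/7 = 9.
At this profile no one gains by cutting their contribution: any cut drops the total below 63, the project is cancelled, contributions are refunded, and the deviator ends with 44, which is less than 44 − 9 + 44 = 79. Contributing more than 9 just wastes the excess. So contributing exactly 9 is a best response.
Each player's payoff: 44 − 9 + 44 = 79.

79 labor-hours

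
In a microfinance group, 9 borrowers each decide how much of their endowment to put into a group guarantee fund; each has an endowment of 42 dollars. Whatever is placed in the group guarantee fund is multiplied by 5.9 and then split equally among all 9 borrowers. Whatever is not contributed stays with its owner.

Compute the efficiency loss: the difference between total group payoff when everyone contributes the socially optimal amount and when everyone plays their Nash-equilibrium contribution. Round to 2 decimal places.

1852.20 dollars

Each contributed unit returns 5.9/9 = 0.6556 to its contributor — below 1 — so contributing 0 is dominant for every player. At the Nash equilibrium everyone keeps their 42, and the group total is 9 × 42 = 378.
Each contributed unit returns 5.900 to the group as a whole (0.6556 to each of 9 players), which exceeds 1, so the social optimum is full contribution: group total = 5.900 × 378 = 2230.20.
Efficiency loss = 2230.20 − 378 = 1852.20.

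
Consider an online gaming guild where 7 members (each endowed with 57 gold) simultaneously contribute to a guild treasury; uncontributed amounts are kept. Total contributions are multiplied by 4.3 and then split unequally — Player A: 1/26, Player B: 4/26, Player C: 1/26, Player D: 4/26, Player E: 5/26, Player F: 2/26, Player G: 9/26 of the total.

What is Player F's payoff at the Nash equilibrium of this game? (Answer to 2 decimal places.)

75.85 gold

A player with share s gets back 4.3·s per unit contributed, so full contribution is dominant for anyone with s > 1/4.3 = 0.2326 and zero contribution is dominant for anyone below.
Player G alone (share 9/26) is above the threshold, contributing 57; the remaining 6 contribute 0. Total contributed: 57.
Player F keeps 57 and receives 4.3 × 57 × 2/26 = 18.85 from the guild treasury, for a payoff of 75.85.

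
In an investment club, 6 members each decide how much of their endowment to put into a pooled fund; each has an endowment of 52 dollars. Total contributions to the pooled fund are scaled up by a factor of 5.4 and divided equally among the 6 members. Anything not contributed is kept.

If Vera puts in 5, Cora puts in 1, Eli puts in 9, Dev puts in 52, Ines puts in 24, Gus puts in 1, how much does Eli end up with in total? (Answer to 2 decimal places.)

125.80 dollars

Total contributed: 5 + 1 + 9 + 52 + 24 + 1 = 92.
Each receives 5.4 × 92 / 6 = 82.80 from the pooled fund.
Eli keeps 52 − 9 = 43, so Eli's payoff is 43 + 82.80 = 125.80.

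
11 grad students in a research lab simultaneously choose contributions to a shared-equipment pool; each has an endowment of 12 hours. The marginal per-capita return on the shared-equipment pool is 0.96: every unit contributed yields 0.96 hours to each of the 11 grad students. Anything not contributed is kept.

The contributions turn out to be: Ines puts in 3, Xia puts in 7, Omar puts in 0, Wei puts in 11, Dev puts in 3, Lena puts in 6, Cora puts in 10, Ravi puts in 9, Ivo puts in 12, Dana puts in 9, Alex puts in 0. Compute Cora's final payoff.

Total contributed: 3 + 7 + 0 + 11 + 3 + 6 + 10 + 9 + 12 + 9 + 0 = 70.
Each receives 0.96 × 70 = 67.20 from the shared-equipment pool.
Cora keeps 12 − 10 = 2, so Cora's payoff is 2 + 67.20 = 69.20.

69.20 hours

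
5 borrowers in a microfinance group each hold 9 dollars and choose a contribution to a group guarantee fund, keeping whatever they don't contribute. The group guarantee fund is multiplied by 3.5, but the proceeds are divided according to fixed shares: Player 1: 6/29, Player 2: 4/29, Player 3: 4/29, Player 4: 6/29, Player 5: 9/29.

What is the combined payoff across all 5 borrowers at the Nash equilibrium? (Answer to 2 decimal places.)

67.50 dollars

Player j's private return per contributed unit is 3.5 × (j's share). Contributing is weakly dominant for j when that share is at least 1/3.5 = 0.2857, and contributing 0 is dominant otherwise.
The only share above 0.2857 is Player 5's 9/29, contributing 9; the remaining 4 contribute 0. Total contributed: 9.
The group guarantee fund pays out 3.5 × 9 = 31.50 in total (split across the unequal shares, but the aggregate is all that matters for the group sum).
The 4 free-riders keep 9 each, adding 36. Group total = 36 + 31.50 = 67.50.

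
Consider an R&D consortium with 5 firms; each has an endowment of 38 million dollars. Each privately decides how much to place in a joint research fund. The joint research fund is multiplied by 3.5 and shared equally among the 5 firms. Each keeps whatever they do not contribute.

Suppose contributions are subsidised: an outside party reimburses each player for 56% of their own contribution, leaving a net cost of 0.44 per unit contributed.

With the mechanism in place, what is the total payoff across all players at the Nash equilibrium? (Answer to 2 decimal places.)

771.40 million dollars

The effective private return per unit is now (3.5/5) / 0.44 = 1.5909 > 1, so every player's dominant strategy flips to full contribution.
At the Nash equilibrium everyone contributes 38. Group total payoff = 5 × (38 × 0.56 + 3.5 × 38) = 771.40.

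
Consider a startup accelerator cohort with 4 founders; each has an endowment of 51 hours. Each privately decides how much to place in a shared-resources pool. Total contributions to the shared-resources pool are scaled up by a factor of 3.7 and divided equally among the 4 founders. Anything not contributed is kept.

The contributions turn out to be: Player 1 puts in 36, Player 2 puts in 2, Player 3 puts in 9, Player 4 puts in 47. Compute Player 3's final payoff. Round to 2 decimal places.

Total contributed: 36 + 2 + 9 + 47 = 94.
Each receives 3.7 × 94 / 4 = 86.95 from the shared-resources pool.
Player 3 keeps 51 − 9 = 42, so Player 3's payoff is 42 + 86.95 = 128.95.

128.95 hours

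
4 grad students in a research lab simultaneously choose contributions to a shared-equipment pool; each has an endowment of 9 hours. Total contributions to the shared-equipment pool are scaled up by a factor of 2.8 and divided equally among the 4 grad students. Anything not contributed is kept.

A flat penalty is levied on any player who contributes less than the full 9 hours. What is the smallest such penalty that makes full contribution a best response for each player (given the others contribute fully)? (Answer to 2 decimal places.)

2.70 hours

Given the others contribute fully, the best deviation is to contribute 0 (any partial contribution still incurs the fine and gives up units whose private return 0.7000 is below 1).
Deviating from 9 to 0 saves 9 hours but forfeits the deviator's share of the drop in the shared-equipment pool: 2.8/4 × 9 = 6.30.
So the deviation gain is 9 − 6.30 = 2.70, and the fine must be at least 2.70 hours to wipe it out.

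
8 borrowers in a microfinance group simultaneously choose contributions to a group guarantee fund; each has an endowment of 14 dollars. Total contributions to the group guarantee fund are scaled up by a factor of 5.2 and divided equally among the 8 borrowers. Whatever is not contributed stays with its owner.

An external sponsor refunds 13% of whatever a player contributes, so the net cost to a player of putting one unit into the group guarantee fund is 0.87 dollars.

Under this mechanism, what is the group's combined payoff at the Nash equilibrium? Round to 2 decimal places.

112.00 dollars

Even with the mechanism, each unit contributed returns only (5.2/8) / 0.87 = 0.7471 per unit of net cost, so contributing nothing is still dominant.
At the Nash equilibrium no one contributes; group total payoff = 8 × 14 = 112.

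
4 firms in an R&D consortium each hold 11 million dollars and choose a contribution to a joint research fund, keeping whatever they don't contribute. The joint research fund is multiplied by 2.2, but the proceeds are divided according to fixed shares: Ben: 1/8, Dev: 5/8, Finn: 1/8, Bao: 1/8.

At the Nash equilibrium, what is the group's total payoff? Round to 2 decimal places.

A player with share s gets back 2.2·s per unit contributed, so full contribution is dominant for anyone with s > 1/2.2 = 0.4545 and zero contribution is dominant for anyone below.
Dev alone (share 5/8) is above the threshold, contributing 11; the remaining 3 contribute 0. Total contributed: 11.
The joint research fund pays out 2.2 × 11 = 24.20 in total (split across the unequal shares, but the aggregate is all that matters for the group sum).
The 3 free-riders keep 11 each, adding 33. Group total = 33 + 24.20 = 57.20.

57.20 million dollars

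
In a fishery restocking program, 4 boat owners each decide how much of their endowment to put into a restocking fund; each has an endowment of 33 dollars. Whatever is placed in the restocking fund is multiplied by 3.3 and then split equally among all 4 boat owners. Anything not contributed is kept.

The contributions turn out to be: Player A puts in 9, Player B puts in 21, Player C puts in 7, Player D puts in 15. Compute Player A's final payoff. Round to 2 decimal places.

66.90 dollars

Total contributed: 9 + 21 + 7 + 15 = 52.
Each receives 3.3 × 52 / 4 = 42.90 from the restocking fund.
Player A keeps 33 − 9 = 24, so Player A's payoff is 24 + 42.90 = 66.90.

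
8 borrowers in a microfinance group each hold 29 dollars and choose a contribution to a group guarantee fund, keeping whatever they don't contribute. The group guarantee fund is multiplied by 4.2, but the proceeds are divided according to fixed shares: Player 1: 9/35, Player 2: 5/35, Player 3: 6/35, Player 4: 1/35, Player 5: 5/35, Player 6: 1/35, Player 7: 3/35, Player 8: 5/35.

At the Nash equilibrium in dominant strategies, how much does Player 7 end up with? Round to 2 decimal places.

39.44 dollars

For player j, contributing a unit is worthwhile iff 4.2 × (j's share) ≥ 1, i.e. iff j's share is at least 0.2381.
Player 1 alone (share 9/35) is above the threshold, contributing 29; the remaining 7 contribute 0. Total contributed: 29.
Player 7 keeps 29 and receives 4.2 × 29 × 3/35 = 10.44 from the group guarantee fund, for a payoff of 39.44.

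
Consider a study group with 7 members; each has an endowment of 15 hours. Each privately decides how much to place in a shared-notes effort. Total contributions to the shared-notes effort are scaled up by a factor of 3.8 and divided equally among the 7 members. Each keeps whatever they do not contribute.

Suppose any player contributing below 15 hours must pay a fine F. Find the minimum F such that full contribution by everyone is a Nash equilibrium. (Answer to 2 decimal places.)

6.86 hours

Given the others contribute fully, the best deviation is to contribute 0 (any partial contribution still incurs the fine and gives up units whose private return 0.5429 is below 1).
Deviating from 15 to 0 saves 15 hours but forfeits the deviator's share of the drop in the shared-notes effort: 3.8/7 × 15 = 8.14.
So the deviation gain is 15 − 8.14 = 6.86, and the fine must be at least 6.86 hours to wipe it out.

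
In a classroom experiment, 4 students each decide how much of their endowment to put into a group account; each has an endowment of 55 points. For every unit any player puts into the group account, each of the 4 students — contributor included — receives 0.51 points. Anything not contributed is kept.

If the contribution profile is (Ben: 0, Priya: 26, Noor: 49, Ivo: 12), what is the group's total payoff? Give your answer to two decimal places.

Total contributed: 0 + 26 + 49 + 12 = 87; total kept: 4 × 55 − 87 = 133.
The group account pays out 0.51 × 4 × 87 = 177.48 in aggregate.
Group total = 133 + 177.48 = 310.48.

310.48 points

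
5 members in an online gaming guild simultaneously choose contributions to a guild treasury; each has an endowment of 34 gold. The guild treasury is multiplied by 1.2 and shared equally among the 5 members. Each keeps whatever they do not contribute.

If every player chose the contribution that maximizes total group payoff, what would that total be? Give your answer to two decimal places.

204.00 gold

Each contributed unit returns 1.200 to the group as a whole (0.2400 to each of 5 players), which exceeds 1, so the social optimum is full contribution: group total = 1.200 × 170 = 204.00.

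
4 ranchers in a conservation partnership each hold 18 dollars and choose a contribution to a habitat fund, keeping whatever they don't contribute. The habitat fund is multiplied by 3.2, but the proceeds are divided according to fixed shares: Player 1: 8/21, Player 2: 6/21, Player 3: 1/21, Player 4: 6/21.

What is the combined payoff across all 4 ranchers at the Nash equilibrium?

111.60 dollars

A player with share s gets back 3.2·s per unit contributed, so full contribution is dominant for anyone with s > 1/3.2 = 0.3125 and zero contribution is dominant for anyone below.
The only share above 0.3125 is Player 1's 8/21, contributing 18; the remaining 3 contribute 0. Total contributed: 18.
The habitat fund pays out 3.2 × 18 = 57.60 in total (split across the unequal shares, but the aggregate is all that matters for the group sum).
The 3 free-riders keep 18 each, adding 54. Group total = 54 + 57.60 = 111.60.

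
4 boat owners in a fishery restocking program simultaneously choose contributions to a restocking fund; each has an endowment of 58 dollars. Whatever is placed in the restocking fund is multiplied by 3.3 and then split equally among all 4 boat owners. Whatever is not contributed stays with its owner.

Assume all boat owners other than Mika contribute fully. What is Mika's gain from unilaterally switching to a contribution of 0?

10.15 dollars

Switching from a contribution of 58 to 0 lets Mika keep an extra 58 dollars, but lowers the restocking fund by 58, which costs Mika their own share of that drop: 3.3/4 × 58 = 47.85.
Net gain = 58 − 47.85 = 10.15. The private return per contributed unit (0.8250) is below 1, so free-riding is indeed the best response regardless of what the others do.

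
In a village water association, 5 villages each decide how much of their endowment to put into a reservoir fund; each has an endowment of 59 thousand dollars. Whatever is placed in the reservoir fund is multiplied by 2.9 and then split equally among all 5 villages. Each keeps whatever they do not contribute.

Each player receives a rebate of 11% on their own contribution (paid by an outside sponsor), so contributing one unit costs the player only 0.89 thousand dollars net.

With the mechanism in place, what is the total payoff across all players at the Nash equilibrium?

The effective private return is (2.9/5) / 0.89 = 0.6517, which is still under 1, so the mechanism doesn't change anyone's dominant strategy: zero contribution.
At the Nash equilibrium no one contributes; group total payoff = 5 × 59 = 295.

295.00 thousand dollars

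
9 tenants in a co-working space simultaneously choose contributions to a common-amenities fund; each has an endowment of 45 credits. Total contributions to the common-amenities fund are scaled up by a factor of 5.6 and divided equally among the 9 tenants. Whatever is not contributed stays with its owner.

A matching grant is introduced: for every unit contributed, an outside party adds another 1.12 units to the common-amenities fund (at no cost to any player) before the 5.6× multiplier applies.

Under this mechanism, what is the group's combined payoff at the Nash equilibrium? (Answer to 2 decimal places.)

4808.16 credits

The effective private return per unit is now 5.6 × 2.12 / 9 = 1.3191 > 1, so every player's dominant strategy flips to full contribution.
At the Nash equilibrium everyone contributes 45. Group total payoff = 5.6 × 2.12 × 405 = 4808.16.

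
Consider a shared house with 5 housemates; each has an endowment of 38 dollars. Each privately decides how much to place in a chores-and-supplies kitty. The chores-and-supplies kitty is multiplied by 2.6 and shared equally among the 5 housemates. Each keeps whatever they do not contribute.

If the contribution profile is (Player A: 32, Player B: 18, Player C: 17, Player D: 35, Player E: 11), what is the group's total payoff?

Total contributed: 32 + 18 + 17 + 35 + 11 = 113; total kept: 5 × 38 − 113 = 77.
The chores-and-supplies kitty pays out 2.6 × 113 = 293.80 in aggregate.
Group total = 77 + 293.80 = 370.80.

370.80 dollars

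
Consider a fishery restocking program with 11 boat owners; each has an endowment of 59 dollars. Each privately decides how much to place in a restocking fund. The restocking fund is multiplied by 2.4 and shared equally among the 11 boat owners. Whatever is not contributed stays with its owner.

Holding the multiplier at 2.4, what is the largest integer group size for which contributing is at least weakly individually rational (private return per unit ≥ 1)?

Private return per unit is 2.4/(group size), which is ≥ 1 whenever the group size is ≤ 2.4.
The largest such integer is 2.

2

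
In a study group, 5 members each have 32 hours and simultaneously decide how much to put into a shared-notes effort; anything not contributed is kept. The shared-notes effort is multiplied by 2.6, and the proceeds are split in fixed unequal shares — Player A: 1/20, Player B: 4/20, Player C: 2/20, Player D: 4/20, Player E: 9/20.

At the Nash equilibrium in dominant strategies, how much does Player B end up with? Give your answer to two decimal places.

For player j, contributing a unit is worthwhile iff 2.6 × (j's share) ≥ 1, i.e. iff j's share is at least 0.3846.
The only share above 0.3846 is Player E's 9/20, contributing 32; the remaining 4 contribute 0. Total contributed: 32.
Player B keeps 32 and receives 2.6 × 32 × 4/20 = 16.64 from the shared-notes effort, for a payoff of 48.64.

48.64 hours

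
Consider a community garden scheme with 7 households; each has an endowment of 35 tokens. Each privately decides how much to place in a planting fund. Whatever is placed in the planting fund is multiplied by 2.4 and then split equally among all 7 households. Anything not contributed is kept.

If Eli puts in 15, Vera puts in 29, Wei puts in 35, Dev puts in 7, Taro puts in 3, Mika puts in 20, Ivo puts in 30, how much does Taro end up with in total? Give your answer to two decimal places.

Total contributed: 15 + 29 + 35 + 7 + 3 + 20 + 30 = 139.
Each receives 2.4 × 139 / 7 = 47.66 from the planting fund.
Taro keeps 35 − 3 = 32, so Taro's payoff is 32 + 47.66 = 79.66.

79.66 tokens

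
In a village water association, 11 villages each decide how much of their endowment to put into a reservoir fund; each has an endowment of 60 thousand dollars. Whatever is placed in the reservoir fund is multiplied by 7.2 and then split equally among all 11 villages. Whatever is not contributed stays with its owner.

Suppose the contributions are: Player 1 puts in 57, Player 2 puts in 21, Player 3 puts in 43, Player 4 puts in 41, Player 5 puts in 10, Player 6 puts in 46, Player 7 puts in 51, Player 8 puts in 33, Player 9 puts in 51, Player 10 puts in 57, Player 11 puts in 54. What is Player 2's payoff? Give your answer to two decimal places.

Total contributed: 57 + 21 + 43 + 41 + 10 + 46 + 51 + 33 + 51 + 57 + 54 = 464.
Each receives 7.2 × 464 / 11 = 303.71 from the reservoir fund.
Player 2 keeps 60 − 21 = 39, so Player 2's payoff is 39 + 303.71 = 342.71.

342.71 thousand dollars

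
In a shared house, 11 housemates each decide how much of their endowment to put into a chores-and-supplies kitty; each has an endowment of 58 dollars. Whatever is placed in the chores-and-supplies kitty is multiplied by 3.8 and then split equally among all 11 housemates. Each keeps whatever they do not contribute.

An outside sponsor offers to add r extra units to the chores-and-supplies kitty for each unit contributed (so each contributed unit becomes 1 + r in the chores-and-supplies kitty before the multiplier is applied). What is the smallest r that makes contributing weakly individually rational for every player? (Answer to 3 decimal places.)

With matching at rate r, one contributed unit becomes (1 + r) in the chores-and-supplies kitty and returns 3.8 × (1 + r) / 11 to the contributor.
Setting this equal to 1: 1 + r = 11/3.8 = 2.8947.
So the minimum matching rate is r = 2.8947 − 1 = 1.895.

1.895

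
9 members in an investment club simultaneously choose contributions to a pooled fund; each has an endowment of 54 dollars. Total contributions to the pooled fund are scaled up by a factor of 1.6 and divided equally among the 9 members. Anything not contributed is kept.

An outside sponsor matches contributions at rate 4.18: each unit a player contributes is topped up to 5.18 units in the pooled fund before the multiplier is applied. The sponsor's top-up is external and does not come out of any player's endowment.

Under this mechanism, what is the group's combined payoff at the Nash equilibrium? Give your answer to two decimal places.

486.00 dollars

The effective private return is 1.6 × 5.18 / 9 = 0.9209, which is still under 1, so the mechanism doesn't change anyone's dominant strategy: zero contribution.
At the Nash equilibrium no one contributes; group total payoff = 9 × 54 = 486.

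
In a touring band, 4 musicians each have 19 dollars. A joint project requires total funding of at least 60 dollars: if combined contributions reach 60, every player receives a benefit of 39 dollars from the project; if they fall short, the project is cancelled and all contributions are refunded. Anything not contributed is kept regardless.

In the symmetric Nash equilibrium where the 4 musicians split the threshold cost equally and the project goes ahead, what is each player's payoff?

43 dollars

Equal share of the threshold: 60/4 = 15.
At this profile no one gains by cutting their contribution: any cut drops the total below 60, the project is cancelled, contributions are refunded, and the deviator ends with 19, which is less than 19 − 15 + 39 = 43. Contributing more than 15 just wastes the excess. So contributing exactly 15 is a best response.
Each player's payoff: 19 − 15 + 39 = 43.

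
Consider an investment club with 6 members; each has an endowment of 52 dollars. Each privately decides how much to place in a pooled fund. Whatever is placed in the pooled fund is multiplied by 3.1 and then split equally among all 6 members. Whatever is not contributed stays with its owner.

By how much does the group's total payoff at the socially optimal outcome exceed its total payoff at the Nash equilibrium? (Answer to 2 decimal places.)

655.20 dollars

Each contributed unit returns 3.1/6 = 0.5167 to its contributor — below 1 — so contributing 0 is dominant for every player. At the Nash equilibrium everyone keeps their 52, and the group total is 6 × 52 = 312.
Each contributed unit returns 3.100 to the group as a whole (0.5167 to each of 6 players), which exceeds 1, so the social optimum is full contribution: group total = 3.100 × 312 = 967.20.
Efficiency loss = 967.20 − 312 = 655.20.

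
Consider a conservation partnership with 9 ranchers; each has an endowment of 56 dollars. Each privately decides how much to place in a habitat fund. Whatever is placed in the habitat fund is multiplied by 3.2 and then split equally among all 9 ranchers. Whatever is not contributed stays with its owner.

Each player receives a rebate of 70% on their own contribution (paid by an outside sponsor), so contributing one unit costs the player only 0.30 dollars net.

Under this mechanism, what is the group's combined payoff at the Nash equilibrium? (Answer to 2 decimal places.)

1965.60 dollars

Under the mechanism each unit contributed yields (3.2/9) / 0.30 = 1.1852 back to its contributor per unit of net cost, which exceeds 1, making full contribution the dominant choice for everyone.
At the Nash equilibrium everyone contributes 56. Group total payoff = 9 × (56 × 0.70 + 3.2 × 56) = 1965.60.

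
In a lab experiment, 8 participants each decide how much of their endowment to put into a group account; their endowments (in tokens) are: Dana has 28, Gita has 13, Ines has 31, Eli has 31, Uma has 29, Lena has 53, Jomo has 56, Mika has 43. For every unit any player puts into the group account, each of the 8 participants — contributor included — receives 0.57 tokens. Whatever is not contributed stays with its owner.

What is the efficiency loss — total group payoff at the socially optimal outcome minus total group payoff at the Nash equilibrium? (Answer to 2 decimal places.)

1011.04 tokens

The private return per contributed unit is 0.57 < 1 for everyone, so the Nash equilibrium is zero contribution and the group total is Σ E_j = 28 + 13 + 31 + 31 + 29 + 53 + 56 + 43 = 284.
Each contributed unit returns 4.560 to the group, so the social optimum is full contribution by everyone: group total = 4.560 × 284 = 1295.04.
Efficiency loss = (4.560 − 1) × 284 = 1011.04.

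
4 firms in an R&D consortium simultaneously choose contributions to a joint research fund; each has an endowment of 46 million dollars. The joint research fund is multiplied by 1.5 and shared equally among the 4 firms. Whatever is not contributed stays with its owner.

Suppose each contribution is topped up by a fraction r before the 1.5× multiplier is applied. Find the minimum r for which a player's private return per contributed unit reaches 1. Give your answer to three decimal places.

1.667

With matching at rate r, one contributed unit becomes (1 + r) in the joint research fund and returns 1.5 × (1 + r) / 4 to the contributor.
Setting this equal to 1: 1 + r = 4/1.5 = 2.6667.
So the minimum matching rate is r = 2.6667 − 1 = 1.667.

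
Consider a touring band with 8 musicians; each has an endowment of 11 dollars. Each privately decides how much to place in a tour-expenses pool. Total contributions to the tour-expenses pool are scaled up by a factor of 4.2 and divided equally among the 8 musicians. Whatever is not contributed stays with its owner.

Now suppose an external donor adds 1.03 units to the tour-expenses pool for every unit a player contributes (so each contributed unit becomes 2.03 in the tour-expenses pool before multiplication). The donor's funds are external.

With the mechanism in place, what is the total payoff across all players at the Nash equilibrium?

750.29 dollars

The effective private return per unit is now 4.2 × 2.03 / 8 = 1.0658 > 1, so every player's dominant strategy flips to full contribution.
At the Nash equilibrium everyone contributes 11. Group total payoff = 4.2 × 2.03 × 88 = 750.29.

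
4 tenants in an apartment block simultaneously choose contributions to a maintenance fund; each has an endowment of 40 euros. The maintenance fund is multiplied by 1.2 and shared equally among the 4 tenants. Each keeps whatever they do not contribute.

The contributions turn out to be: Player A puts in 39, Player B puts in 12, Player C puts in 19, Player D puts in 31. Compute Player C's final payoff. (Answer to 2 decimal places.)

Total contributed: 39 + 12 + 19 + 31 = 101.
Each receives 1.2 × 101 / 4 = 30.30 from the maintenance fund.
Player C keeps 40 − 19 = 21, so Player C's payoff is 21 + 30.30 = 51.30.

51.30 euros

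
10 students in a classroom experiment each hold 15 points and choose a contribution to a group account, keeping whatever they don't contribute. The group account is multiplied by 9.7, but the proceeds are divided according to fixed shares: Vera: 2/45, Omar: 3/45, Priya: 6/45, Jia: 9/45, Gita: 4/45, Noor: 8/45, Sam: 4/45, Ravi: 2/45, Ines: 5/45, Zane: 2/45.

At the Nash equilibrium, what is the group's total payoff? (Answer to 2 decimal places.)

672.00 points

Player j's private return per contributed unit is 9.7 × (j's share). Contributing is weakly dominant for j when that share is at least 1/9.7 = 0.1031, and contributing 0 is dominant otherwise.
The shares above 0.1031 belong to Priya, Jia, Noor and Ines, contributing 15 each; the remaining 6 contribute 0. Total contributed: 60.
The group account pays out 9.7 × 60 = 582.00 in total (split across the unequal shares, but the aggregate is all that matters for the group sum).
The 6 free-riders keep 15 each, adding 90. Group total = 90 + 582.00 = 672.00.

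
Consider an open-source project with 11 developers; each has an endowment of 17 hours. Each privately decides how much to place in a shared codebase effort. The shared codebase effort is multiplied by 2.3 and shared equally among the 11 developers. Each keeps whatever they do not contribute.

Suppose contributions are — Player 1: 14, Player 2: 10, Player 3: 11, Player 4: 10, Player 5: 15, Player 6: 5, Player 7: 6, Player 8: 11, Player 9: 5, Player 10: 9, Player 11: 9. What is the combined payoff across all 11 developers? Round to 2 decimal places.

Total contributed: 14 + 10 + 11 + 10 + 15 + 5 + 6 + 11 + 5 + 9 + 9 = 105; total kept: 11 × 17 − 105 = 82.
The shared codebase effort pays out 2.3 × 105 = 241.50 in aggregate.
Group total = 82 + 241.50 = 323.50.

323.50 hours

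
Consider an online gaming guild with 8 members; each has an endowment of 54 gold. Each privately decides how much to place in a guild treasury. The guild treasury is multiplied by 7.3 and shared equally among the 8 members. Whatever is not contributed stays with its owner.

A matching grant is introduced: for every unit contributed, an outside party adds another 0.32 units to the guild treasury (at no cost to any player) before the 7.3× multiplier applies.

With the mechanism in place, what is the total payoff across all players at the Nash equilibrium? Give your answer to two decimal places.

4162.75 gold

Under the mechanism each unit contributed yields 7.3 × 1.32 / 8 = 1.2045 back to its contributor per unit of net cost, which exceeds 1, making full contribution the dominant choice for everyone.
So the Nash equilibrium is full contribution by all 8; the group earns 7.3 × 1.32 × 432 = 4162.75.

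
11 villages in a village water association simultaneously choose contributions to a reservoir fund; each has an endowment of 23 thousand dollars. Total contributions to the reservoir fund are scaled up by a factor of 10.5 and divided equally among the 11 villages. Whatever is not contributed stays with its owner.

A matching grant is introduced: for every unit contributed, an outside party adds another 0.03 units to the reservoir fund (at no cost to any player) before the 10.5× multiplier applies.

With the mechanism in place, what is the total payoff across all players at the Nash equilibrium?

The effective private return is 10.5 × 1.03 / 11 = 0.9832, which is still under 1, so the mechanism doesn't change anyone's dominant strategy: zero contribution.
Everyone keeps their endowment and the group total is 11 × 23 = 253.

253.00 thousand dollars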